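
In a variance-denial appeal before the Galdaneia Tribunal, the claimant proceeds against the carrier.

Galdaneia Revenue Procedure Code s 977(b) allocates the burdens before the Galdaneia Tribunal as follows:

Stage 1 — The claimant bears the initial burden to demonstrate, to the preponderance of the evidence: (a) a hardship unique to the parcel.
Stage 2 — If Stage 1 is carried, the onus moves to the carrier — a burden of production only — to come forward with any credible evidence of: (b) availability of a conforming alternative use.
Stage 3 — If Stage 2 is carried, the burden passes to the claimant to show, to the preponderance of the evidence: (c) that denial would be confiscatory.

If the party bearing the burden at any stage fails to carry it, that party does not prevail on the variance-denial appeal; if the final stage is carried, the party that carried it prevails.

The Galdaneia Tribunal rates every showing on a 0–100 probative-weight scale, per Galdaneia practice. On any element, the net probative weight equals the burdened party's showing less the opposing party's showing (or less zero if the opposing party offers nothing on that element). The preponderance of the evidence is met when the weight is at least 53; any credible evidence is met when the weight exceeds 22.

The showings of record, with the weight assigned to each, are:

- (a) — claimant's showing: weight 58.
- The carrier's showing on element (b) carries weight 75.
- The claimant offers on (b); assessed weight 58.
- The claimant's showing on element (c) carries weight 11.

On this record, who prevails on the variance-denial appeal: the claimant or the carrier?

claimant

Stage 1 — burden on claimant; standard: the preponderance of the evidence (weight is at least 53).
    (a): 58 ≥ 53 [met]
  The claimant carries Stage 1; the carrier now bears the burden.
Stage 2 — burden on carrier; standard: any credible evidence (weight exceeds 22).
    (b): 75 − 58 = 17 ≤ 22 [not met]
  Not every element is met, so the carrier fails to carry Stage 2.
The claimant prevails.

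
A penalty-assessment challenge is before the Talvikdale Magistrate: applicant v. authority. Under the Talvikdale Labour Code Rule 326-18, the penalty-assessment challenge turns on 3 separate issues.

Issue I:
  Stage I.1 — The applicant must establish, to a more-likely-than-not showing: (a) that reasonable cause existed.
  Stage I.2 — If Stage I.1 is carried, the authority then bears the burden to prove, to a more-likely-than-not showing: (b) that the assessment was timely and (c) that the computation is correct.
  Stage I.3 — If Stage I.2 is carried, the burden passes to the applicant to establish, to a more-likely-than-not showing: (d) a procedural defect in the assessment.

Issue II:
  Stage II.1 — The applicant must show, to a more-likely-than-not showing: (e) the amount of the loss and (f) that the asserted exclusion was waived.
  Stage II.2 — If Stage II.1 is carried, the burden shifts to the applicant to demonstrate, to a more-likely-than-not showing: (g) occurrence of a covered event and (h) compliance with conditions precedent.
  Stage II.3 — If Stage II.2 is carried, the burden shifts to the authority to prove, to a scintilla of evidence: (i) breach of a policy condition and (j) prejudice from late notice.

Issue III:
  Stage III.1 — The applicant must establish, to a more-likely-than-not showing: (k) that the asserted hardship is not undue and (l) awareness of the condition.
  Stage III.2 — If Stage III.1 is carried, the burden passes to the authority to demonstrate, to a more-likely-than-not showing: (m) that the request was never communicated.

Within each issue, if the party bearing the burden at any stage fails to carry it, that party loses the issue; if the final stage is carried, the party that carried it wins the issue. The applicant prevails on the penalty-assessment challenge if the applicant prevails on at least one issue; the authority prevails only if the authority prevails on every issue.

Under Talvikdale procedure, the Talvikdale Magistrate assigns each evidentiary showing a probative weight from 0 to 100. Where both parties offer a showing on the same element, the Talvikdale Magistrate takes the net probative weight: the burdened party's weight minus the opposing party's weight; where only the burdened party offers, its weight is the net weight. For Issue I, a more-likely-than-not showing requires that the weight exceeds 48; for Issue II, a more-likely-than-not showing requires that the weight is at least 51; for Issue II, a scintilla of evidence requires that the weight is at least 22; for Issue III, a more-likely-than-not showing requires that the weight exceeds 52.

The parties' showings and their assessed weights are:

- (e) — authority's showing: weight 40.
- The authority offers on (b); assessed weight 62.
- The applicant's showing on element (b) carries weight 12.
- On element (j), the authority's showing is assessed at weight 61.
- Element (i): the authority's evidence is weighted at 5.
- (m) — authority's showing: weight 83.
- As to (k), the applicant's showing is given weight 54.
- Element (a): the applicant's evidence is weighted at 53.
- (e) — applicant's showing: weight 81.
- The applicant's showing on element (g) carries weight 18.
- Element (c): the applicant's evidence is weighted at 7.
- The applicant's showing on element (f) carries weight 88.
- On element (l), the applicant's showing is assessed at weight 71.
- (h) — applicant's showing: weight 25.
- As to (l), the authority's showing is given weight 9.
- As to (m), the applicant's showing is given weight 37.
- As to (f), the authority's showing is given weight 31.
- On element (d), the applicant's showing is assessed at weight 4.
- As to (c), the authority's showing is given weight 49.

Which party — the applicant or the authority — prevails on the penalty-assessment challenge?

— Issue I —
Stage I.1 — burden on applicant; standard: a more-likely-than-not showing (weight exceeds 48).
    (a): 53 > 48 [met]
  All elements met. The burden passes to the authority.
Stage I.2 — burden on authority; standard: a more-likely-than-not showing (weight exceeds 48).
    (b): 62 − 12 = 50 > 48 [met]
    (c): 49 − 7 = 42 ≤ 48 [not met]
  Stage I.2 not carried; the authority fails its burden.
The applicant prevails on this issue.
— Issue II —
Stage II.1 (applicant, a more-likely-than-not showing, weight is at least 51): (e) net 81−40=41 < 51 — fails; (f) net 88−31=57 ≥ 51 — meets.
  The applicant does not carry Stage II.1.
The authority prevails on this issue.
— Issue III —
At Stage III.1 the applicant must meet a more-likely-than-not showing (weight exceeds 52): on (k) the weight is 54, > 52, so (k) meets the standard; on (l) the weight is 71 less the opposing 9 gives net 62, which does exceed 52, so (l) meets the standard.
  All elements met. The burden passes to the authority.
At Stage III.2 the authority must meet a more-likely-than-not showing (weight exceeds 52): on (m) the weight is 83 less the opposing 37 gives net 46, which does not exceed 52, so (m) does not meet the standard.
  The authority does not carry Stage III.2.
The analysis ends at Stage III.2; the applicant prevails on this issue.
Per-issue: Issue I → applicant; Issue II → authority; Issue III → applicant. The applicant must prevail on at least one issue; overall, the applicant prevails.

applicant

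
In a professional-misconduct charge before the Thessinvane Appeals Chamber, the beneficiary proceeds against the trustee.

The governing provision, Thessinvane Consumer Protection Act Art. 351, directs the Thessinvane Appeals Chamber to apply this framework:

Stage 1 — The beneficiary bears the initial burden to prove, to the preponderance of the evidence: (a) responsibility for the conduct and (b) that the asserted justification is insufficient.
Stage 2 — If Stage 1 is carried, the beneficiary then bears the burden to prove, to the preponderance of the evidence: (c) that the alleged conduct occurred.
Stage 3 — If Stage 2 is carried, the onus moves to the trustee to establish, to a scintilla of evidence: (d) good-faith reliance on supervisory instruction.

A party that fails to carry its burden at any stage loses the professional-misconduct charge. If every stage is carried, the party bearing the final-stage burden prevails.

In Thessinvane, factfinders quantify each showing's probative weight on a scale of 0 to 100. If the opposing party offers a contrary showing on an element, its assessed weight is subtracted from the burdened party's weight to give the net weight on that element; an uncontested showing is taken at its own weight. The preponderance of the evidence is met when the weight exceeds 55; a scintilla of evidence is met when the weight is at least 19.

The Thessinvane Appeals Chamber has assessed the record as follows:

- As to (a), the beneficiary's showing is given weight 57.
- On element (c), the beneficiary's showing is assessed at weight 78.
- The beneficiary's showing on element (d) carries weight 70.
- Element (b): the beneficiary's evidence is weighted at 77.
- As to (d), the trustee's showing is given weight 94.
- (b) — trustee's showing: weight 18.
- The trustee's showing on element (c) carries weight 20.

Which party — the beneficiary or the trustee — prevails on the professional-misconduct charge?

trustee

At Stage 1 the beneficiary must meet the preponderance of the evidence (weight exceeds 55): on (a) the weight is 57, which does exceed 55, so (a) meets the standard; on (b) the weight is 77 less the opposing 18 gives net 59, which does exceed 55, so (b) meets the standard.
  Stage 1 is satisfied; the beneficiary continues to bear the burden.
At Stage 2 the beneficiary must meet the preponderance of the evidence (weight exceeds 55): on (c) the weight is 78 less the opposing 20 gives net 58, which does exceed 55, so (c) meets the standard.
  The beneficiary carries Stage 2; the trustee now bears the burden.
At Stage 3 the trustee must meet a scintilla of evidence (weight is at least 19): on (d) the weight is 94 less the opposing 70 gives net 24, which does reach 19, so (d) meets the standard.
  All elements met at the final stage.
With every stage satisfied, the trustee prevails.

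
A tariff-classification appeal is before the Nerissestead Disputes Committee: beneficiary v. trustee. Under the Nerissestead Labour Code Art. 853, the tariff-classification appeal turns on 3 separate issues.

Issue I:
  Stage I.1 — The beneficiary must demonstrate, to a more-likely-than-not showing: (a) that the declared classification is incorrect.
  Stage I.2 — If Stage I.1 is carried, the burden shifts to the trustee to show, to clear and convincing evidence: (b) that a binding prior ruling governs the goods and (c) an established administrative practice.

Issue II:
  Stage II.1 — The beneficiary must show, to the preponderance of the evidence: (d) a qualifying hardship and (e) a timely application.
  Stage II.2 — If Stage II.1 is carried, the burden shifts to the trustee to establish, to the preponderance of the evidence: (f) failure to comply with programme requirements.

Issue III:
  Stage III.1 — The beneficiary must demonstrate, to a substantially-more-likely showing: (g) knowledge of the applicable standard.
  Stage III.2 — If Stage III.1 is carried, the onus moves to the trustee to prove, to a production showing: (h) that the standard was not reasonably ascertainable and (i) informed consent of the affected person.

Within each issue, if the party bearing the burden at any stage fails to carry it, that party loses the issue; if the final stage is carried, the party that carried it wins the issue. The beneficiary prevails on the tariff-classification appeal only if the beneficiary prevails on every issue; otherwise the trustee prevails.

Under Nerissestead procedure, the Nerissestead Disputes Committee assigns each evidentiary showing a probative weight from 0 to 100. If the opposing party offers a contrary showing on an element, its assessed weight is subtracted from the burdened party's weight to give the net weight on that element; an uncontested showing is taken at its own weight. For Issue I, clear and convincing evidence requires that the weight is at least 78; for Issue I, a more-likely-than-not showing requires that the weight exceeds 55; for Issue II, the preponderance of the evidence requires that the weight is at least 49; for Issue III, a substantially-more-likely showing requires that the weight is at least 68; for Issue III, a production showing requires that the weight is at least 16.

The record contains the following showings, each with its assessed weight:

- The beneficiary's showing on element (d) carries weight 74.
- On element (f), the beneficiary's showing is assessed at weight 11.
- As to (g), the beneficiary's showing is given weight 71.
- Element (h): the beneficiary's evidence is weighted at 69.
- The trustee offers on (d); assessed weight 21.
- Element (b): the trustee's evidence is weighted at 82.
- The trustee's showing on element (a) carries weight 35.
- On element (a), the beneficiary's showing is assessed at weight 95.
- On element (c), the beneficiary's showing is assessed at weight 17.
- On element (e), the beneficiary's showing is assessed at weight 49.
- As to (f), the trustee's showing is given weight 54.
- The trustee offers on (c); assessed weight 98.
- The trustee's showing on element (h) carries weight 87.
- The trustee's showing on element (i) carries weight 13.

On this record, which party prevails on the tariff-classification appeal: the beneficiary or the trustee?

trustee

— Issue I —
At Stage I.1 the beneficiary must meet a more-likely-than-not showing (weight exceeds 55): on (a) the weight is 95 less the opposing 35 gives net 60, which does exceed 55, so (a) meets the standard.
  All elements met. The burden passes to the trustee.
At Stage I.2 the trustee must meet clear and convincing evidence (weight is at least 78): on (b) the weight is 82, which does reach 78, so (b) meets the standard; on (c) the weight is 98 less the opposing 17 gives net 81, which does reach 78, so (c) meets the standard.
  All elements met at the final stage.
Every stage carried; the trustee prevails on this issue.
— Issue II —
Stage II.1 — burden on beneficiary; standard: the preponderance of the evidence (weight is at least 49).
    (d): 74 − 21 = 53 ≥ 49 [met]
    (e): 49 ≥ 49 [met]
  Stage II.1 is satisfied; the onus moves to the trustee.
Stage II.2 — burden on trustee; standard: the preponderance of the evidence (weight is at least 49).
    (f): 54 − 11 = 43 < 49 [not met]
  Stage II.2 not carried; the trustee fails its burden.
So the beneficiary prevails on this issue.
— Issue III —
At Stage III.1 the beneficiary must meet a substantially-more-likely showing (weight is at least 68): on (g) the weight is 71, which does reach 68, so (g) meets the standard.
  Stage III.1 carried; the burden shifts to the trustee.
At Stage III.2 the trustee must meet a production showing (weight is at least 16): on (h) the weight is 87 less the opposing 69 gives net 18, ≥ 16, so (h) meets the standard; on (i) the weight is 13, < 16, so (i) does not meet the standard.
  Stage III.2 not carried; the trustee fails its burden.
The analysis ends at Stage III.2; the beneficiary prevails on this issue.
Per-issue: Issue I → trustee; Issue II → beneficiary; Issue III → beneficiary. The beneficiary must prevail on every issue; overall, the trustee prevails.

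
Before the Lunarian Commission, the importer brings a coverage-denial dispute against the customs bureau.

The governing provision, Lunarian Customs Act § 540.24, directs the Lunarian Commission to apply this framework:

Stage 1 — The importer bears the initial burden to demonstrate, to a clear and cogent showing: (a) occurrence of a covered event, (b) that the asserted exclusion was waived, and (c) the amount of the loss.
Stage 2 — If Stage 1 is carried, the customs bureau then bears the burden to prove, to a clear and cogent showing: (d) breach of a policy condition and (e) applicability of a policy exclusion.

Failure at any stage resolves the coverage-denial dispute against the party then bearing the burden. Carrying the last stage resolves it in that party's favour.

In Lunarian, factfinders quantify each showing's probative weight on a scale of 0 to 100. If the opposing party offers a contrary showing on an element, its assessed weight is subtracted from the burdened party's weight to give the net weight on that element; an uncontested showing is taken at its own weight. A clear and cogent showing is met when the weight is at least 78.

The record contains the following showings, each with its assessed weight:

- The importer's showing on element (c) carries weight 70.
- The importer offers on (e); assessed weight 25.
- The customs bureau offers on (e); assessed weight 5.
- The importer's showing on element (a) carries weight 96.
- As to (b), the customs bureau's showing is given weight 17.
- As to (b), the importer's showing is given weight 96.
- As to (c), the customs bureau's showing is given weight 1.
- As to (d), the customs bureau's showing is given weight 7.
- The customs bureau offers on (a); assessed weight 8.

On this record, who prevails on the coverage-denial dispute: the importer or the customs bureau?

customs bureau

Stage 1 — burden on importer; standard: a clear and cogent showing (weight is at least 78).
    (a): 96 − 8 = 88 ≥ 78 [met]
    (b): 96 − 17 = 79 ≥ 78 [met]
    (c): 70 − 1 = 69 < 78 [not met]
  The importer does not carry Stage 1.
The analysis ends at Stage 1; the customs bureau prevails.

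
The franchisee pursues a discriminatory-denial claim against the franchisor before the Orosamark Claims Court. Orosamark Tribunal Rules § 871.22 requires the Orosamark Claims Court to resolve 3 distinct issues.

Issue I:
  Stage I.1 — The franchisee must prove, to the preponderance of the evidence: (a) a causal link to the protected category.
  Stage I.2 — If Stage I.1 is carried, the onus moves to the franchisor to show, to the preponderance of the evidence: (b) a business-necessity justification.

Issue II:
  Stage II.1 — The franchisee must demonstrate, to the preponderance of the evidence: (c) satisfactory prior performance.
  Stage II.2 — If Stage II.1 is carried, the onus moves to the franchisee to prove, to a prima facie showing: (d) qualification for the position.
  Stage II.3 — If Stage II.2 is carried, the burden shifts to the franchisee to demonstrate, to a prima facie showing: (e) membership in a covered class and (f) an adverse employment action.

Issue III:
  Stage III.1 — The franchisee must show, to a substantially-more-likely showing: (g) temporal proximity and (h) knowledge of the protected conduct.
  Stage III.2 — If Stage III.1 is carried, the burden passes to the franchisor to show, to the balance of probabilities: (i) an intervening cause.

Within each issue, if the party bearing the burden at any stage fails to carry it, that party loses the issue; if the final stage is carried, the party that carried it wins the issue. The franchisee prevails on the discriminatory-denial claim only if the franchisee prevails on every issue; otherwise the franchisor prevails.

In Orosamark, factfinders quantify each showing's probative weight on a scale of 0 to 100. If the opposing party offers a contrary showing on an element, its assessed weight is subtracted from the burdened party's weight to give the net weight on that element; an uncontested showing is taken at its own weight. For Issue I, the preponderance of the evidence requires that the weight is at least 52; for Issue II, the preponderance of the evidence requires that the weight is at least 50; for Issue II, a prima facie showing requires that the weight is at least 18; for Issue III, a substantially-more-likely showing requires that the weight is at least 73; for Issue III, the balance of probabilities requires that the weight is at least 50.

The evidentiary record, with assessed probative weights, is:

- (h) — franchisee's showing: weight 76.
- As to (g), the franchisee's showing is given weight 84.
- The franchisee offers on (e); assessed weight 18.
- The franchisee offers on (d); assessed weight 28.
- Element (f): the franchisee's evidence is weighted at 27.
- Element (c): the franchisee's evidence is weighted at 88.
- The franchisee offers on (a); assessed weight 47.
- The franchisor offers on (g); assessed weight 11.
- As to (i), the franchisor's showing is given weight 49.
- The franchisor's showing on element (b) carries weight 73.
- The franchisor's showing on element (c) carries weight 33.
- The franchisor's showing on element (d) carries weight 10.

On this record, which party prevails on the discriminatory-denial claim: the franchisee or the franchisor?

— Issue I —
Stage I.1 — burden on franchisee; standard: the preponderance of the evidence (weight is at least 52).
    (a): 47 < 52 [not met]
  The franchisee does not carry Stage I.1.
The analysis ends at Stage I.1; the franchisor prevails on this issue.
— Issue II —
At Stage II.1 the franchisee must meet the preponderance of the evidence (weight is at least 50): on (c) the weight is 88 less the opposing 33 gives net 55, which does reach 50, so (c) meets the standard.
  Stage II.1 is satisfied; the franchisee continues to bear the burden.
At Stage II.2 the franchisee must meet a prima facie showing (weight is at least 18): on (d) the weight is 28 less the opposing 10 gives net 18, which does reach 18, so (d) meets the standard.
  Stage II.2 is satisfied; the franchisee continues to bear the burden.
At Stage II.3 the franchisee must meet a prima facie showing (weight is at least 18): on (e) the weight is 18, which does reach 18, so (e) meets the standard; on (f) the weight is 27, which does reach 18, so (f) meets the standard.
  All elements met at the final stage.
All stages carried — the franchisee prevails on this issue.
— Issue III —
At Stage III.1 the franchisee must meet a substantially-more-likely showing (weight is at least 73): on (g) the weight is 84 less the opposing 11 gives net 73, ≥ 73, so (g) meets the standard; on (h) the weight is 76, which does reach 73, so (h) meets the standard.
  All elements met. The burden passes to the franchisor.
At Stage III.2 the franchisor must meet the balance of probabilities (weight is at least 50): on (i) the weight is 49, < 50, so (i) does not meet the standard.
  Stage III.2 not carried; the franchisor fails its burden.
So the franchisee prevails on this issue.
Per-issue: Issue I → franchisor; Issue II → franchisee; Issue III → franchisee. The franchisee must prevail on every issue; overall, the franchisor prevails.

franchisor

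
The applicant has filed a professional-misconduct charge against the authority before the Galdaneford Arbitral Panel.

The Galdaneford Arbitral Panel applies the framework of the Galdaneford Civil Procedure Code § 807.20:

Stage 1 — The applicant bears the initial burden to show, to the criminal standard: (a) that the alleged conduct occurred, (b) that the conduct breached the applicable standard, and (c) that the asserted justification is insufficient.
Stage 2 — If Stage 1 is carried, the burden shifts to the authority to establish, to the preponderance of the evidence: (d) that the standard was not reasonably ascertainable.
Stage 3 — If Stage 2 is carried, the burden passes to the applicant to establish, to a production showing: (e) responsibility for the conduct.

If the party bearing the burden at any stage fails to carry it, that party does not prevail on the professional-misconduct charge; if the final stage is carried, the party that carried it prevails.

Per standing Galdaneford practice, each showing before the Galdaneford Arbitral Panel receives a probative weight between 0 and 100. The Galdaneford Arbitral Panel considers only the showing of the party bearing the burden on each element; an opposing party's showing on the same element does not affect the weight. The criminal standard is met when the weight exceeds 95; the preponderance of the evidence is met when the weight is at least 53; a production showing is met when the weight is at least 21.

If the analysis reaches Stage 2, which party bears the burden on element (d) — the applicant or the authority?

authority

Stage 2's rule assigns the burden to the authority (to the preponderance of the evidence).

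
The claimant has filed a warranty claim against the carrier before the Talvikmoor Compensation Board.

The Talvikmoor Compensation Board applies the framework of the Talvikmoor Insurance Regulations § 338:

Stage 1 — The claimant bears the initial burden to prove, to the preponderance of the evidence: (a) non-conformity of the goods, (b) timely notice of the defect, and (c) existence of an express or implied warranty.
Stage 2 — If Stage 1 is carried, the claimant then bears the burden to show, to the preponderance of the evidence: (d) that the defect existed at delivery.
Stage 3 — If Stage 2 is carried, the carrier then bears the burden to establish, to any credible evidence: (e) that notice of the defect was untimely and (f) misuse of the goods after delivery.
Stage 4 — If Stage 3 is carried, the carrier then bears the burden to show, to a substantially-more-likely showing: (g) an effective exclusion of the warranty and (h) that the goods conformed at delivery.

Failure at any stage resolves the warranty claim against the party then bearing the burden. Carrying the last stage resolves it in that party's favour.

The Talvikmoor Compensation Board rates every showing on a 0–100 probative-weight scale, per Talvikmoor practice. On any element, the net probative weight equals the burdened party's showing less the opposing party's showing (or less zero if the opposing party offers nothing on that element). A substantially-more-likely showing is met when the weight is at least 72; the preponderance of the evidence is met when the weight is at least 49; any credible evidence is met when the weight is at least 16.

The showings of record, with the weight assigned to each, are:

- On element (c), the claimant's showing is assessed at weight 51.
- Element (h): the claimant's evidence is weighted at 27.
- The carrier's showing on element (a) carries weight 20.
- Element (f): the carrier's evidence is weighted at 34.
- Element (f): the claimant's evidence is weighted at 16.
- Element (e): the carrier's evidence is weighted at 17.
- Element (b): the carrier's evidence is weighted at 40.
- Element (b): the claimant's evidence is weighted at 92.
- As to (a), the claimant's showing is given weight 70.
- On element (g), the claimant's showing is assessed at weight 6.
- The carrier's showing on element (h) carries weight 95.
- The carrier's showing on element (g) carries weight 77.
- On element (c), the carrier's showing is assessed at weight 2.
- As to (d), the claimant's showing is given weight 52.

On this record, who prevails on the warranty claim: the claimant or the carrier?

claimant

Stage 1 (claimant, the preponderance of the evidence, weight is at least 49): (a) net 70−20=50 ≥ 49 — meets; (b) net 92−40=52 ≥ 49 — meets; (c) net 51−2=49 ≥ 49 — meets.
  All elements met. The claimant retains the burden for Stage 2.
Stage 2 (claimant, the preponderance of the evidence, weight is at least 49): (d) 52 ≥ 49 — meets.
  Stage 2 is satisfied; the onus moves to the carrier.
Stage 3 (carrier, any credible evidence, weight is at least 16): (e) 17 ≥ 16 — meets; (f) net 34−16=18 ≥ 16 — meets.
  Stage 3 is satisfied; the carrier continues to bear the burden.
Stage 4 (carrier, a substantially-more-likely showing, weight is at least 72): (g) net 77−6=71 < 72 — fails; (h) net 95−27=68 < 72 — fails.
  Stage 4 not carried; the carrier fails its burden.
So the claimant prevails.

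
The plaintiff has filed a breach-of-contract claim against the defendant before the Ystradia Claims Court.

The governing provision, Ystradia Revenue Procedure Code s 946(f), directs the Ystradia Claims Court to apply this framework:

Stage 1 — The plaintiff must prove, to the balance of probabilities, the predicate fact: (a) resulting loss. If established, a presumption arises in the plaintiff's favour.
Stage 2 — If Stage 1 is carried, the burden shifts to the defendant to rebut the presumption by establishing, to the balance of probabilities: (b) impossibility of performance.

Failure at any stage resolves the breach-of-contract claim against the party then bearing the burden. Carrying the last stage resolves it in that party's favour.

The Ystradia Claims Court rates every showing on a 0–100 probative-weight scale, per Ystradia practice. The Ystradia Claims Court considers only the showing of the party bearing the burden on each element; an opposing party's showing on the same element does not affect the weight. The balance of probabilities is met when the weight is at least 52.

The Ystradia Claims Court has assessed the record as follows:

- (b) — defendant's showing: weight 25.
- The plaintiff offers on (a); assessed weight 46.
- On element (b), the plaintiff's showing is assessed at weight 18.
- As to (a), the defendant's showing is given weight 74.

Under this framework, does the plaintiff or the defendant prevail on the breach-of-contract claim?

defendant

At Stage 1 the plaintiff must meet the balance of probabilities (weight is at least 52): on (a) the weight is 46 (the defendant's 74 is given no effect), which does not reach 52, so (a) does not meet the standard.
  The plaintiff does not carry Stage 1.
So the defendant prevails.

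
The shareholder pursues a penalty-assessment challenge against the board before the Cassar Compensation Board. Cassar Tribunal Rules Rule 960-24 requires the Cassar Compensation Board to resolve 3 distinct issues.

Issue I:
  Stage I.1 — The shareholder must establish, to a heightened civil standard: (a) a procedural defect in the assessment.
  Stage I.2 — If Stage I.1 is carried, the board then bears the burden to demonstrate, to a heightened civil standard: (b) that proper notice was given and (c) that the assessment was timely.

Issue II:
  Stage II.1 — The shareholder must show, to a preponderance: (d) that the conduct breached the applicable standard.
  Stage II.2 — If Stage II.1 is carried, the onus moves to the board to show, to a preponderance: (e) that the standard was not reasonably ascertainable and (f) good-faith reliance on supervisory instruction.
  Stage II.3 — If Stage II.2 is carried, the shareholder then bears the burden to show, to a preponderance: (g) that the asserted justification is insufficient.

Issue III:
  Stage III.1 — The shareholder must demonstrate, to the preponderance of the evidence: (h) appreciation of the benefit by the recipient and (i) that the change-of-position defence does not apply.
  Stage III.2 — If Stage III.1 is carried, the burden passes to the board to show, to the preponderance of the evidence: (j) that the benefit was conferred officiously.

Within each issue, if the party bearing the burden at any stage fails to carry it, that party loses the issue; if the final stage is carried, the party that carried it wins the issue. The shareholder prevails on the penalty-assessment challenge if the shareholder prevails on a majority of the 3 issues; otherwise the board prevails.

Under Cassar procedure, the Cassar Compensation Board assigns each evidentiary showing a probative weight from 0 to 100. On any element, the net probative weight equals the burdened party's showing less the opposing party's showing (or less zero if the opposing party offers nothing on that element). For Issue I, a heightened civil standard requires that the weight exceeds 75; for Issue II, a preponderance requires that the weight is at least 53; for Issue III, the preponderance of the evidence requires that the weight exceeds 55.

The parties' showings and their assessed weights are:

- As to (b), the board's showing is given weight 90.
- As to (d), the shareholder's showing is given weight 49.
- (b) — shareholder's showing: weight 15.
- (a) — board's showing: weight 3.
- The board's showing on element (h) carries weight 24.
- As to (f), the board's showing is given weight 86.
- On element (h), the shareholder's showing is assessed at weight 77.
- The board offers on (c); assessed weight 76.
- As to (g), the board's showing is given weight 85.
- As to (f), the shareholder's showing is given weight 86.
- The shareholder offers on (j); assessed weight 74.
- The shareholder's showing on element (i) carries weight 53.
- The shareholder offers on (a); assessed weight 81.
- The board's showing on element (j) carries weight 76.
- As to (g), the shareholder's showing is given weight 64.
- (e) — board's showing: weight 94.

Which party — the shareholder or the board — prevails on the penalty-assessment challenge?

— Issue I —
Stage I.1 (shareholder, a heightened civil standard, weight exceeds 75): (a) net 81−3=78 > 75 — meets.
  The shareholder carries Stage I.1; the board now bears the burden.
Stage I.2 (board, a heightened civil standard, weight exceeds 75): (b) net 90−15=75 ≤ 75 — fails; (c) 76 > 75 — meets.
  Stage I.2 not carried; the board fails its burden.
The shareholder prevails on this issue.
— Issue II —
Stage II.1 — burden on shareholder; standard: a preponderance (weight is at least 53).
    (d): 49 < 53 [not met]
  Not every element is met, so the shareholder fails to carry Stage II.1.
So the board prevails on this issue.
— Issue III —
Stage III.1 — burden on shareholder; standard: the preponderance of the evidence (weight exceeds 55).
    (h): 77 − 24 = 53 ≤ 55 [not met]
    (i): 53 ≤ 55 [not met]
  Stage III.1 not carried; the shareholder fails its burden.
So the board prevails on this issue.
Per-issue: Issue I → shareholder; Issue II → board; Issue III → board. The shareholder must prevail on a majority of issues; overall, the board prevails.

board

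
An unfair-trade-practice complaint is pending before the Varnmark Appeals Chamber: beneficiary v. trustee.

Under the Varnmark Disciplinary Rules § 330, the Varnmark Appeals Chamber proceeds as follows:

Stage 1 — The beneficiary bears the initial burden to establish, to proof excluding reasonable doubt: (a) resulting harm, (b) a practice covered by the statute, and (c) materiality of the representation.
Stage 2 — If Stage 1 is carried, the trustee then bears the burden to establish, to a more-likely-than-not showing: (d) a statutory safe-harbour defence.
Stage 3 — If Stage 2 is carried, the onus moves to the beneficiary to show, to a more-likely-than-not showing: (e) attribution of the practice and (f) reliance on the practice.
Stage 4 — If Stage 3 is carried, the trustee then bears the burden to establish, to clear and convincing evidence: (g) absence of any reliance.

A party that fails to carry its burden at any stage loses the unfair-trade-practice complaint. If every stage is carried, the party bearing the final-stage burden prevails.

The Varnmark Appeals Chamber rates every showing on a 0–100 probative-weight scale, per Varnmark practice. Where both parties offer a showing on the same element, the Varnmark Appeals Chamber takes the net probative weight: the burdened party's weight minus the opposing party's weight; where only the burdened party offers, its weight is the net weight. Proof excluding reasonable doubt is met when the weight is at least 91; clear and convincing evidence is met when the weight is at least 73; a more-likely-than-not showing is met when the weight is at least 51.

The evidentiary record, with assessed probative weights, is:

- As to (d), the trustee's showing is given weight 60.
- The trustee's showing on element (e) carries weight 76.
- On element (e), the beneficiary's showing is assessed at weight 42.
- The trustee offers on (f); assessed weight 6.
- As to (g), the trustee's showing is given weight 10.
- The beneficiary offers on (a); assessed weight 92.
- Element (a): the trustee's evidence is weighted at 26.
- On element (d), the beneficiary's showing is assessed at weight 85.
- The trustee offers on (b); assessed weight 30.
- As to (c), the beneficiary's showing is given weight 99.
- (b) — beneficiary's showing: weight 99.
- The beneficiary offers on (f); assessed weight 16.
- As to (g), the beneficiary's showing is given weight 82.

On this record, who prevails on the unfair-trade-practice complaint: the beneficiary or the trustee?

Stage 1 (beneficiary, proof excluding reasonable doubt, weight is at least 91): (a) net 92−26=66 < 91 — fails; (b) net 99−30=69 < 91 — fails; (c) 99 ≥ 91 — meets.
  The beneficiary does not carry Stage 1.
So the trustee prevails.

trustee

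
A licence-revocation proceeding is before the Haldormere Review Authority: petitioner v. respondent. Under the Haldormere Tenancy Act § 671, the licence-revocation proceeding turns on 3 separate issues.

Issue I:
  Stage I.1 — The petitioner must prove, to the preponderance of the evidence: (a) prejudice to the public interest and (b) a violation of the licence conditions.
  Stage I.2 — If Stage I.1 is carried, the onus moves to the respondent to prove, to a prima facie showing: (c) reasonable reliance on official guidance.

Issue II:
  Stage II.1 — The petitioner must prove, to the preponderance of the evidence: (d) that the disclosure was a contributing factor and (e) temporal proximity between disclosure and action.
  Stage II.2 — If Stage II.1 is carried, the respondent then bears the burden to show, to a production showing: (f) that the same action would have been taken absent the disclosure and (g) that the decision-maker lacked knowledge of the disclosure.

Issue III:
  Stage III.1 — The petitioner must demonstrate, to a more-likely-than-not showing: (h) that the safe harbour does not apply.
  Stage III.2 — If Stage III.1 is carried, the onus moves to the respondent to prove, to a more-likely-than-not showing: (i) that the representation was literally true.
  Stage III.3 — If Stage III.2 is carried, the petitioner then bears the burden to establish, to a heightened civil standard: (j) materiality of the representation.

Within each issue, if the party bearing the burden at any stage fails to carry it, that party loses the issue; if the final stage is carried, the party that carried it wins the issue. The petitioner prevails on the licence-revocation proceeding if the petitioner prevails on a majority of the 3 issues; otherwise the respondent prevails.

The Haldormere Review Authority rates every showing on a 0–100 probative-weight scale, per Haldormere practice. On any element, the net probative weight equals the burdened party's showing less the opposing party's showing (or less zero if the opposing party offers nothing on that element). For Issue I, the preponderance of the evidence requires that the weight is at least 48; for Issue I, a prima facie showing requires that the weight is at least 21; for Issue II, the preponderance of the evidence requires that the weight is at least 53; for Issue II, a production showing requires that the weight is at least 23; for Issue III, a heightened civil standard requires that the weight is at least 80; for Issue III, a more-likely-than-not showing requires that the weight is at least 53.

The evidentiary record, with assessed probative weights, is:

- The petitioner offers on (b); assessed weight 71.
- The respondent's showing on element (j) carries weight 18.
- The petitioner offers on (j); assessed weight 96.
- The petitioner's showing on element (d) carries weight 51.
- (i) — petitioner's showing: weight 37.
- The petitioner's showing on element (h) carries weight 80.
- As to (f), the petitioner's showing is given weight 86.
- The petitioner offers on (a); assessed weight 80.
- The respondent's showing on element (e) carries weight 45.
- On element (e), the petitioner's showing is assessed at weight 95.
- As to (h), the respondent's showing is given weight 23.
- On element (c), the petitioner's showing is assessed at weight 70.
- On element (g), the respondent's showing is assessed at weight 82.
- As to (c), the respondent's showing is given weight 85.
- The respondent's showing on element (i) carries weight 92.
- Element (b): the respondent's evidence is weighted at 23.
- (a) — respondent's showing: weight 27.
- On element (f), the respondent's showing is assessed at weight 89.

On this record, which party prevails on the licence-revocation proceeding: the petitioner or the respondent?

respondent

— Issue I —
Stage I.1 — burden on petitioner; standard: the preponderance of the evidence (weight is at least 48).
    (a): 80 − 27 = 53 ≥ 48 [met]
    (b): 71 − 23 = 48 ≥ 48 [met]
  The petitioner carries Stage I.1; the respondent now bears the burden.
Stage I.2 — burden on respondent; standard: a prima facie showing (weight is at least 21).
    (c): 85 − 70 = 15 < 21 [not met]
  Not every element is met, so the respondent fails to carry Stage I.2.
The petitioner prevails on this issue.
— Issue II —
Stage II.1 — burden on petitioner; standard: the preponderance of the evidence (weight is at least 53).
    (d): 51 < 53 [not met]
    (e): 95 − 45 = 50 < 53 [not met]
  Stage II.1 not carried; the petitioner fails its burden.
So the respondent prevails on this issue.
— Issue III —
Stage III.1 (petitioner, a more-likely-than-not showing, weight is at least 53): (h) net 80−23=57 ≥ 53 — meets.
  Stage III.1 is satisfied; the onus moves to the respondent.
Stage III.2 (respondent, a more-likely-than-not showing, weight is at least 53): (i) net 92−37=55 ≥ 53 — meets.
  Stage III.2 carried; the burden shifts to the petitioner.
Stage III.3 (petitioner, a heightened civil standard, weight is at least 80): (j) net 96−18=78 < 80 — fails.
  The petitioner does not carry Stage III.3.
The analysis ends at Stage III.3; the respondent prevails on this issue.
Per-issue: Issue I → petitioner; Issue II → respondent; Issue III → respondent. The petitioner must prevail on a majority of issues; overall, the respondent prevails.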